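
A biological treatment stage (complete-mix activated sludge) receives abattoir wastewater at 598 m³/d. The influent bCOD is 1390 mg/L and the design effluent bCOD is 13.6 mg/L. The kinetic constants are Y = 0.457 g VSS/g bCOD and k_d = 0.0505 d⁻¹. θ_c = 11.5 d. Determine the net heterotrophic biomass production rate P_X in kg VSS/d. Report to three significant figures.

Correct the yield for decay: Y_obs = Y/(1 + k_d θ_c) = 0.457 / (1 + 0.0505 × 11.5) = 0.457 / 1.581 = 0.2891.
Mass of bCOD removed per day: Q(S₀ − S) = 598 × 1376 g/m³ = 823.1 kg/d.
P_X = Y_obs · Q(S₀ − S) = 0.2891 × 823.1 = 238.0 kg VSS/d.

P_X ≈ 238 kg VSS/d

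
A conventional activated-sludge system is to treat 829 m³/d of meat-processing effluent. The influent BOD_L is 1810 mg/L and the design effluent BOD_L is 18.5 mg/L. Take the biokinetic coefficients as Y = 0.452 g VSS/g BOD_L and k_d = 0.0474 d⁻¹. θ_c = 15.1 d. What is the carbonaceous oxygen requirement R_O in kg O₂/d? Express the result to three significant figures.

Y_obs = Y / (1 + k_d θ_c) = 0.452 / (1 + 0.0474 × 15.1) = 0.452 / 1.716 = 0.2634.
Mass of BOD_L removed per day: Q(S₀ − S) = 829 × 1792 g/m³ = 1485 kg/d.
Net sludge production P_X = 0.2634 × 1485 = 391.3 kg VSS/d.
Carbonaceous O₂ demand = substrate oxidised − cell-mass equivalent = 1485 − 1.42 × 391.3 = 929.6 kg O₂/d.

R_O ≈ 930 kg O₂/d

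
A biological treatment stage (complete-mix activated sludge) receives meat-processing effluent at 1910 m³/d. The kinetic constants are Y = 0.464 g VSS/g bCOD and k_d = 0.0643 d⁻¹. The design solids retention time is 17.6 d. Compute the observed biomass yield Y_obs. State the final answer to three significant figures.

Y_obs ≈ 0.218 g VSS/g bCOD

The observed yield is Y_obs = Y/(1 + k_d·θ_c) = 0.464 / (1 + 0.0643 × 17.6) = 0.464 / 2.132 = 0.2177 g VSS per g bCOD removed.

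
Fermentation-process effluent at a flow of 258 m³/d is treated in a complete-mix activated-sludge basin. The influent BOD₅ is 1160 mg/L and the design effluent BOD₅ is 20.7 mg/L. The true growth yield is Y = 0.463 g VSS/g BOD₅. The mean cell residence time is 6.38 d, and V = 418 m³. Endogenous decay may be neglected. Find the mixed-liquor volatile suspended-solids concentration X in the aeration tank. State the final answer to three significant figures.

From V·X = Y·Q·(S₀ − S)·θ_c (decay neglected): X = 0.463 × 258 × (1160 − 20.7) × 6.38 / 418 = 2077 mg/L.

X ≈ 2080 mg/L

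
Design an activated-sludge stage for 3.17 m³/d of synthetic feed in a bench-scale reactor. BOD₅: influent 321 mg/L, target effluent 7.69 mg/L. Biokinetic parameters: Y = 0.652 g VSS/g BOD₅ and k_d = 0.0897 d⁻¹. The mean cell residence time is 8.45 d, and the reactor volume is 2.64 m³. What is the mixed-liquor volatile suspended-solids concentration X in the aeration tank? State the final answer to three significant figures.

X = Y·Q·ΔS·θ_c / [V·(1 + k_d θ_c)] = 0.652 × 3.17 × (321 − 7.69) × 8.45 / [2.64 × (1 + 0.0897 × 8.45)] = 1179 mg/L.

X ≈ 1180 mg/L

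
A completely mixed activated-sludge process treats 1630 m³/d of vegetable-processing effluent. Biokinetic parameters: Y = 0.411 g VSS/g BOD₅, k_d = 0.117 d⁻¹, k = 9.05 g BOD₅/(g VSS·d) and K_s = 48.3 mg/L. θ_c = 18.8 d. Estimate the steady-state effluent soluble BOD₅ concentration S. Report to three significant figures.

From the Monod/SRT balance for a CMAS, S = K_s·(1+k_d θ_c)/[θ_c·(Y k − k_d) − 1] = 48.3 × (1 + 0.117 × 18.8) / [18.8 × (0.411 × 9.05 − 0.117) − 1] = 154.5 / 66.73 = 2.316 mg/L.

S ≈ 2.32 mg/L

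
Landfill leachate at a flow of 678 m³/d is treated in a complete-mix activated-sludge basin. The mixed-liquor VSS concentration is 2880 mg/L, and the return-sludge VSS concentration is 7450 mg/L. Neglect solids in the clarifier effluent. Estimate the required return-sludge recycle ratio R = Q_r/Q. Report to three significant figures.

R ≈ 0.630

R = Q_r/Q = X/(X_r − X) = 2880 / (7450 − 2880) = 0.6302.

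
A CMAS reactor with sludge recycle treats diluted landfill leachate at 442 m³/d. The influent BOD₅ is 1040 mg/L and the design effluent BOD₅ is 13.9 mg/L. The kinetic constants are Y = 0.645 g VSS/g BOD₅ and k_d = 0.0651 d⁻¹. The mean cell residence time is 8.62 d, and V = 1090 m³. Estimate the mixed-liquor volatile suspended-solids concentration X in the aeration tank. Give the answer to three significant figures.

From V·X·(1 + k_d·θ_c) = Y·Q·(S₀ − S)·θ_c: X = 0.645 × 442 × (1040 − 13.9) × 8.62 / [1090 × (1 + 0.0651 × 8.62)] = 1482 mg/L.

X ≈ 1480 mg/L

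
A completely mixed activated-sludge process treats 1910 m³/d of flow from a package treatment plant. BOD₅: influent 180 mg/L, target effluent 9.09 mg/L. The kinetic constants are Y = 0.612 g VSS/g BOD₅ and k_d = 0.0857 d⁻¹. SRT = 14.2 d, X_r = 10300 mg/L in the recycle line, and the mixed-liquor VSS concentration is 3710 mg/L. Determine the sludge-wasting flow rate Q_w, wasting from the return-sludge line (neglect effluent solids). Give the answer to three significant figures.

Q_w ≈ 8.75 m³/d

Rearranging the biomass balance for a CMAS with decay, V = Y·Q·ΔS·θ_c / [X·(1+k_d θ_c)] = 0.612 × 1910 × (180 − 9.09) × 14.2 / [3710 × (1 + 0.0857 × 14.2)] = 2.84×10^6 / 8225 = 344.9 m³.
θ_c = V·X/(Q_w·X_r) when wasting from the recycle, so Q_w = V·X/(θ_c·X_r) = 344.9 × 3710 / (14.2 × 10300) = 8.749 m³/d.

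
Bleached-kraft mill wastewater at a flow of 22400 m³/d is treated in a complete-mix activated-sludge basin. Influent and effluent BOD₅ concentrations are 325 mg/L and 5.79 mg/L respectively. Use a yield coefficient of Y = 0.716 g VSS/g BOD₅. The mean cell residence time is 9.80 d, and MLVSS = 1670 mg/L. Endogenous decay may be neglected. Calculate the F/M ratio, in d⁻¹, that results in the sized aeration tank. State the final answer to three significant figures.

With k_d = 0 the design equation reduces to V = Y Q (S₀−S) θ_c / X = 0.716 × 22400 × (325 − 5.79) × 9.80 / 1670 = 30043 m³.
F/M = Q·S₀ / (V·X) = 22400 × 325 / (30043 × 1670) = 0.1451 g BOD₅·(g VSS·d)⁻¹.

F/M ≈ 0.145 d⁻¹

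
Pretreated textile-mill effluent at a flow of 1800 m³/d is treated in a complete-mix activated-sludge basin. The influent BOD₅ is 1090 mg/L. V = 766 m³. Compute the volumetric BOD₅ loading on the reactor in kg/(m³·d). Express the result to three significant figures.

L_v = Q S₀ / V = 1800 × 1090 × 10⁻³ / 766.0 = 2.561 kg/(m³·d).

L_v ≈ 2.56 kg BOD₅/(m³·d)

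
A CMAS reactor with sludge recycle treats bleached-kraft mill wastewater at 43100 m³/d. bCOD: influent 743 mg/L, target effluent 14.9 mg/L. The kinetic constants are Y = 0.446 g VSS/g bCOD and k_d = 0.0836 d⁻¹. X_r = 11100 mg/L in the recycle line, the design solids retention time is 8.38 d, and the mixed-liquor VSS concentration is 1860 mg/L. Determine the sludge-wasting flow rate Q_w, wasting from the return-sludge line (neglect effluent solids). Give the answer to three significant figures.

From the SRT design equation V = Y Q (S₀−S) θ_c / [X (1 + k_d θ_c)] = 0.446 × 43100 × (743 − 14.9) × 8.38 / [1860 × (1 + 0.0836 × 8.38)] = 1.17×10^8 / 3163 = 37080 m³.
θ_c = V·X/(Q_w·X_r) when wasting from the recycle, so Q_w = V·X/(θ_c·X_r) = 37080 × 1860 / (8.38 × 11100) = 741.5 m³/d.

Q_w ≈ 741 m³/d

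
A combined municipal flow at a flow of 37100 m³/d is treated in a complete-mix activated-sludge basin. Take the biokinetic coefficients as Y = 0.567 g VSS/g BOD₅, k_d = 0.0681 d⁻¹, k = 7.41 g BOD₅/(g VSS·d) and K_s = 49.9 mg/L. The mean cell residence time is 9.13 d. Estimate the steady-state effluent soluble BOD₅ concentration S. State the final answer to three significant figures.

From the Monod/SRT balance for a CMAS, S = K_s·(1+k_d θ_c)/[θ_c·(Y k − k_d) − 1] = 49.9 × (1 + 0.0681 × 9.13) / [9.13 × (0.567 × 7.41 − 0.0681) − 1] = 80.93 / 36.74 = 2.203 mg/L.

S ≈ 2.20 mg/L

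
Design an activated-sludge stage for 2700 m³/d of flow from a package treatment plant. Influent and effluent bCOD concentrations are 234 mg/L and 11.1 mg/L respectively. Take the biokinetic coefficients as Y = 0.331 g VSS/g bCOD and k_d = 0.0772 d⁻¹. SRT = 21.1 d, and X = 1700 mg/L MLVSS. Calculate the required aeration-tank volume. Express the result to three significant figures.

From the SRT design equation V = Y Q (S₀−S) θ_c / [X (1 + k_d θ_c)] = 0.331 × 2700 × (234 − 11.1) × 21.1 / [1700 × (1 + 0.0772 × 21.1)] = 4.2×10^6 / 4469 = 940.5 m³.

V ≈ 940 m³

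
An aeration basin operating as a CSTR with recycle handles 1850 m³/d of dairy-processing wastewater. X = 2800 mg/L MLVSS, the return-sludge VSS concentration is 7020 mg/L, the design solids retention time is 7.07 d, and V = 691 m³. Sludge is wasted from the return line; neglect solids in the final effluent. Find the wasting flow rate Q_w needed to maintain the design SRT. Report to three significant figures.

θ_c = V·X/(Q_w·X_r) when wasting from the recycle, so Q_w = V·X/(θ_c·X_r) = 691.0 × 2800 / (7.07 × 7020) = 38.98 m³/d.

Q_w ≈ 39.0 m³/d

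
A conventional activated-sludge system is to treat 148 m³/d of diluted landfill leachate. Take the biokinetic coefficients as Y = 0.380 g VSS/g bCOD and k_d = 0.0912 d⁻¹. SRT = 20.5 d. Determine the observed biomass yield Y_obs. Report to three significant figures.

Correct the yield for decay: Y_obs = Y/(1 + k_d θ_c) = 0.380 / (1 + 0.0912 × 20.5) = 0.380 / 2.870 = 0.1324.

Y_obs ≈ 0.132 g VSS/g bCOD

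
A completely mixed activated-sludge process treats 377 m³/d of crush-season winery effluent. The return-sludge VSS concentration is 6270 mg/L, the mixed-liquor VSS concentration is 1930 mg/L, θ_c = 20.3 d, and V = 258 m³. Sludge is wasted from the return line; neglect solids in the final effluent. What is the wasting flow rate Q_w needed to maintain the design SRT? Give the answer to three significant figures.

Q_w ≈ 3.91 m³/d

θ_c = V·X/(Q_w·X_r) when wasting from the recycle, so Q_w = V·X/(θ_c·X_r) = 258.0 × 1930 / (20.3 × 6270) = 3.912 m³/d.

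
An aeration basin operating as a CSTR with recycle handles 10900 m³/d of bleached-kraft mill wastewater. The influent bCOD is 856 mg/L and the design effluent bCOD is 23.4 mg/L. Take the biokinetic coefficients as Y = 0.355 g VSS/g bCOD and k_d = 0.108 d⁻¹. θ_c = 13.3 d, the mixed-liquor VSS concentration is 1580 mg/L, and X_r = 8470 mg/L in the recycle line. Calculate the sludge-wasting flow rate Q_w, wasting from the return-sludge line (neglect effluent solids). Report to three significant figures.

Q_w ≈ 156 m³/d

Rearranging the biomass balance for a CMAS with decay, V = Y·Q·ΔS·θ_c / [X·(1+k_d θ_c)] = 0.355 × 10900 × (856 − 23.4) × 13.3 / [1580 × (1 + 0.108 × 13.3)] = 4.28×10^7 / 3850 = 11131 m³.
Wasting from the return line (neglecting effluent solids): Q_w = V·X / (θ_c·X_r) = 11131 × 1580 / (13.3 × 8470) = 156.1 m³/d.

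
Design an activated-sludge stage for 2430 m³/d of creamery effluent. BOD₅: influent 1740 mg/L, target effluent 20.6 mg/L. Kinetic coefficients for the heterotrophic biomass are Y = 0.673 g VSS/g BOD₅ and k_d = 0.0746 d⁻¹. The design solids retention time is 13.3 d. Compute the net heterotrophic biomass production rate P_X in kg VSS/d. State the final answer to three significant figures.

P_X ≈ 1410 kg VSS/d

Correct the yield for decay: Y_obs = Y/(1 + k_d θ_c) = 0.673 / (1 + 0.0746 × 13.3) = 0.673 / 1.992 = 0.3378.
Substrate removed = Q·(S₀ − S) = 2430 m³/d × (1740 − 20.6) g/m³ = 4.18×10^6 g/d = 4178 kg/d.
So the net sludge growth is P_X = 0.3378 × 4178 = 1411 kg VSS/d.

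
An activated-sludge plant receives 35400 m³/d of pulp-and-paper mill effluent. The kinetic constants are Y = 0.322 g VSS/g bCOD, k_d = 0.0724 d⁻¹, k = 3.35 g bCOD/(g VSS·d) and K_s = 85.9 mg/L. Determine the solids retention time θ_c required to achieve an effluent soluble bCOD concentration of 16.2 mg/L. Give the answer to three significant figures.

Specific growth rate at S = 16.2 mg/L: μ = YkS/(K_s+S) = 0.322·3.35·16.2/(85.9+16.2) = 0.1712 d⁻¹.
θ_c = 1/(μ − k_d) = 1/(0.1712 − 0.0724) = 1/0.09876 = 10.13 d.

θ_c ≈ 10.1 d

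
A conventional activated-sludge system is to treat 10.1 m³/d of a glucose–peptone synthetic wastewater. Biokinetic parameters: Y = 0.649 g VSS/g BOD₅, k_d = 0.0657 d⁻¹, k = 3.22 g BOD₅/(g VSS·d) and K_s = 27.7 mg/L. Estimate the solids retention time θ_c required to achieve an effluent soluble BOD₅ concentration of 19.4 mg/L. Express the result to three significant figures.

At the target effluent, Y k S/(K_s+S) = 0.649×3.22×19.4/47.10 = 0.8608 d⁻¹.
Then 1/θ_c = μ − k_d = 0.8608 − 0.0657 = 0.7951 d⁻¹, giving θ_c = 1.258 d.

θ_c ≈ 1.26 d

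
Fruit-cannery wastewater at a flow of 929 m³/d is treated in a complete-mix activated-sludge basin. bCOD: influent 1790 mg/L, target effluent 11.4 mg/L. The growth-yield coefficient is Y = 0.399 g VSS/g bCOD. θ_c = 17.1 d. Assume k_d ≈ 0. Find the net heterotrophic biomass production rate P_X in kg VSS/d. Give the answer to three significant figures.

P_X ≈ 659 kg VSS/d

No decay correction is needed, so Y_obs = Y = 0.399.
Q·(S₀ − S) = 929 × (1790 − 11.4) × 10⁻³ = 1652 kg/d removed.
P_X = Y_obs · Q(S₀ − S) = 0.3990 × 1652 = 659.3 kg VSS/d.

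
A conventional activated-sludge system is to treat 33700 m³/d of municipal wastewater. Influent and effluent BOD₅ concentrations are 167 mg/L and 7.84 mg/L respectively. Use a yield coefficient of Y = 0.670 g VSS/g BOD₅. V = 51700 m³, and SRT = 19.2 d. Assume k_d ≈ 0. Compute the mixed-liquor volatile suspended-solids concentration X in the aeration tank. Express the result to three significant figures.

X ≈ 1330 mg/L

From V·X = Y·Q·(S₀ − S)·θ_c (decay neglected): X = 0.670 × 33700 × (167 − 7.84) × 19.2 / 51700 = 1335 mg/L.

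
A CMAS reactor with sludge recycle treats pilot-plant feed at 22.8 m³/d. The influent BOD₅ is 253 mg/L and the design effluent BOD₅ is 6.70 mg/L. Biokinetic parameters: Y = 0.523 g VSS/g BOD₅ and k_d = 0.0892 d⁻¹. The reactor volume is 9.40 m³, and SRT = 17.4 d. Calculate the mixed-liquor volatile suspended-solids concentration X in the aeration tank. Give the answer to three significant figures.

X = Y·Q·ΔS·θ_c / [V·(1 + k_d θ_c)] = 0.523 × 22.8 × (253 − 6.70) × 17.4 / [9.40 × (1 + 0.0892 × 17.4)] = 2130 mg/L.

X ≈ 2130 mg/L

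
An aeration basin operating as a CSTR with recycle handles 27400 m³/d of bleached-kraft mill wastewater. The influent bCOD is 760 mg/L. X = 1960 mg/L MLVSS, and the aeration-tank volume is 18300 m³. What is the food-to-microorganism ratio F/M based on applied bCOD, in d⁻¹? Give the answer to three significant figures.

F/M ≈ 0.581 d⁻¹

F/M = Q·S₀ / (V·X) = 27400 × 760 / (18300 × 1960) = 0.5806 g bCOD·(g VSS·d)⁻¹.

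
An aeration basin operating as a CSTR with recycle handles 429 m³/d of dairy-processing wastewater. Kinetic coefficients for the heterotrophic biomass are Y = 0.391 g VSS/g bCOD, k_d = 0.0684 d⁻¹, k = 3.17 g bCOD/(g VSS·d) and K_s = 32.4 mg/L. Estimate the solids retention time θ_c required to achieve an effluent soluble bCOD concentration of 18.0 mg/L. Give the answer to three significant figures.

θ_c ≈ 2.67 d

Specific growth rate at S = 18.0 mg/L: μ = YkS/(K_s+S) = 0.391·3.17·18.0/(32.4+18.0) = 0.4427 d⁻¹.
Then 1/θ_c = μ − k_d = 0.4427 − 0.0684 = 0.3743 d⁻¹, giving θ_c = 2.672 d.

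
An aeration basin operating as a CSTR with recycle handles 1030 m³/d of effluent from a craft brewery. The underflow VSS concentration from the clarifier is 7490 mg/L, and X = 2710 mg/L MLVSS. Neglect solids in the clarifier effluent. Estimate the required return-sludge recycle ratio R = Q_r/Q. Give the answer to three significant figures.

R ≈ 0.567

R = Q_r/Q = X/(X_r − X) = 2710 / (7490 − 2710) = 0.5669.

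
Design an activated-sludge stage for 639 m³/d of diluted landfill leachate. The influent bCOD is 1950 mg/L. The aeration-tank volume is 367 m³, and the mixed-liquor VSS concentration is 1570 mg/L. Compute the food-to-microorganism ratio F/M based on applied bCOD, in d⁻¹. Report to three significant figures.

F/M ≈ 2.16 d⁻¹

F/M = Q·S₀ / (V·X) = 639 × 1950 / (367.0 × 1570) = 2.163 g bCOD·(g VSS·d)⁻¹.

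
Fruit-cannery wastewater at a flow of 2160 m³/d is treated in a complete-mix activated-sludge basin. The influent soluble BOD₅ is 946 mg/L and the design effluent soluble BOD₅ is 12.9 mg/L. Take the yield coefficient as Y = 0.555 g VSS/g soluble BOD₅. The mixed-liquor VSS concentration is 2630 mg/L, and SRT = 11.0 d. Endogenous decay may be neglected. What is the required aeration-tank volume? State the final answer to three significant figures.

V·X = Y·Q·ΔS·θ_c gives V = 0.555 × 2160 × (946 − 12.9) × 11.0 / 2630 = 4679 m³.

V ≈ 4680 m³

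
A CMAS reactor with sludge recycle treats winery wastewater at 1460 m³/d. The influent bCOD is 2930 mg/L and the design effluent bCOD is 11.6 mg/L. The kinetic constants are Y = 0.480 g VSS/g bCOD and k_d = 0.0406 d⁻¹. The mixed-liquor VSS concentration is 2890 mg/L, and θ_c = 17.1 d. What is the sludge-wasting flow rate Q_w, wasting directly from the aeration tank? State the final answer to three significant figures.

From the SRT design equation V = Y Q (S₀−S) θ_c / [X (1 + k_d θ_c)] = 0.480 × 1460 × (2930 − 11.6) × 17.1 / [2890 × (1 + 0.0406 × 17.1)] = 3.5×10^7 / 4896 = 7143 m³.
Wasting from the aeration tank: Q_w = V / θ_c = 7143 / 17.1 = 417.7 m³/d.

Q_w ≈ 418 m³/d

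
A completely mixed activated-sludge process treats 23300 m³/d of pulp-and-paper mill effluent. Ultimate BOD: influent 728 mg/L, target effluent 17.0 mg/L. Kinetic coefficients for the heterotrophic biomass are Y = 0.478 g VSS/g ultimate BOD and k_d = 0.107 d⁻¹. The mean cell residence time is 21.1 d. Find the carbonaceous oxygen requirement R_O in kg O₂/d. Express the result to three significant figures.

Observed yield with endogenous decay: Y_obs = Y / (1 + k_d·θ_c) = 0.478 / (1 + 0.107 × 21.1) = 0.478 / 3.258 = 0.1467 g VSS/g ultimate BOD.
Substrate removed = Q·(S₀ − S) = 23300 m³/d × (728 − 17.0) g/m³ = 1.66×10^7 g/d = 16566 kg/d.
Net sludge production P_X = 0.1467 × 16566 = 2431 kg VSS/d.
R_O = Q·(S₀ − S) − 1.42·P_X = 16566 − 1.42 × 2431 = 13115 kg O₂/d.

R_O ≈ 13100 kg O₂/d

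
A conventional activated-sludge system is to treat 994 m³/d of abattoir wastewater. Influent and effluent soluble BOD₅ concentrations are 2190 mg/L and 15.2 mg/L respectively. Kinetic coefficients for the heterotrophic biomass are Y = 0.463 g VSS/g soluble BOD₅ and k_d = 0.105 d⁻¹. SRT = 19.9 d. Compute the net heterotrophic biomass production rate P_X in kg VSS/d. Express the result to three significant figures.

P_X ≈ 324 kg VSS/d

The observed yield is Y_obs = Y/(1 + k_d·θ_c) = 0.463 / (1 + 0.105 × 19.9) = 0.463 / 3.089 = 0.1499 g VSS per g soluble BOD₅ removed.
Substrate removed = Q·(S₀ − S) = 994 m³/d × (2190 − 15.2) g/m³ = 2.16×10^6 g/d = 2162 kg/d.
Net biomass production P_X = Y_obs × Q·(S₀ − S) = 0.1499 × 2162 = 324.0 kg VSS/d.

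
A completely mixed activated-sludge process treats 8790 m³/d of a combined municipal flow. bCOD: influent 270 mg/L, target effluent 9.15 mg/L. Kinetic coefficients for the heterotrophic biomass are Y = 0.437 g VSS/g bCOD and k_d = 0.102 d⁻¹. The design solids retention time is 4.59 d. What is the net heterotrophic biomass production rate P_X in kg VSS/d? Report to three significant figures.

The observed yield is Y_obs = Y/(1 + k_d·θ_c) = 0.437 / (1 + 0.102 × 4.59) = 0.437 / 1.468 = 0.2976 g VSS per g bCOD removed.
Substrate removed = Q·(S₀ − S) = 8790 m³/d × (270 − 9.15) g/m³ = 2.29×10^6 g/d = 2293 kg/d.
Biomass produced: P_X = Y_obs·Q·ΔS = 0.2976 × 2293 ≈ 682.5 kg VSS/d.

P_X ≈ 682 kg VSS/d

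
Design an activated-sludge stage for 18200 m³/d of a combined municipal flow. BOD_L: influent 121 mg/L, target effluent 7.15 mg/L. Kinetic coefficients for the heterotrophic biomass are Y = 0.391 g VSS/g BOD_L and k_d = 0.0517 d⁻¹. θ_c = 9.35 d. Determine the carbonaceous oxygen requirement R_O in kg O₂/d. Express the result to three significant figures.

Observed yield with endogenous decay: Y_obs = Y / (1 + k_d·θ_c) = 0.391 / (1 + 0.0517 × 9.35) = 0.391 / 1.483 = 0.2636 g VSS/g BOD_L.
Substrate removed = Q·(S₀ − S) = 18200 m³/d × (121 − 7.15) g/m³ = 2.07×10^6 g/d = 2072 kg/d.
Biomass synthesised: P_X = Y_obs × 2072 = 546.2 kg VSS/d.
R_O = Q·(S₀ − S) − 1.42·P_X = 2072 − 1.42 × 546.2 = 1297 kg O₂/d.

R_O ≈ 1300 kg O₂/d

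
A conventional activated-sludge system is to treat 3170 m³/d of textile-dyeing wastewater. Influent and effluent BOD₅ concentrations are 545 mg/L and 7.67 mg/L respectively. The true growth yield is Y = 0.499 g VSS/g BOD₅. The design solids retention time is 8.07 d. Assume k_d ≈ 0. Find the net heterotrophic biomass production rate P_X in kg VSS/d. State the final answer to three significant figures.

P_X ≈ 850 kg VSS/d

No decay correction is needed, so Y_obs = Y = 0.499.
ΔS = 545 − 7.67 = 537.3 mg/L, so the substrate removal rate is 3170 × 537.3/1000 = 1703 kg BOD₅/d.
Net biomass production P_X = Y_obs × Q·(S₀ − S) = 0.4990 × 1703 = 850.0 kg VSS/d.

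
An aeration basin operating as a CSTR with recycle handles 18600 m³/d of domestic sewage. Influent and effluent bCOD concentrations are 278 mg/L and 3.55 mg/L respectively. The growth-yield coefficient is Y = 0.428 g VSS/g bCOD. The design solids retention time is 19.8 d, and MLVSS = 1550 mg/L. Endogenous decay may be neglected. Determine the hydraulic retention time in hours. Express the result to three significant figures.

With k_d = 0 the design equation reduces to V = Y Q (S₀−S) θ_c / X = 0.428 × 18600 × (278 − 3.55) × 19.8 / 1550 = 27910 m³.
Hydraulic retention time τ = V/Q = 27910 / 18600 = 1.501 d = 36.01 h.

τ ≈ 36.0 h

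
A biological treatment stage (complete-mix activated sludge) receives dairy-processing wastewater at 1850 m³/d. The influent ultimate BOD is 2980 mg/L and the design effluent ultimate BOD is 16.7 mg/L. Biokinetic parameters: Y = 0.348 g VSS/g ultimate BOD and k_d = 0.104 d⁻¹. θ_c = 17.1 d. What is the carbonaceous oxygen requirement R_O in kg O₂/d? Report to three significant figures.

R_O ≈ 4510 kg O₂/d

Observed yield with endogenous decay: Y_obs = Y / (1 + k_d·θ_c) = 0.348 / (1 + 0.104 × 17.1) = 0.348 / 2.778 = 0.1253 g VSS/g ultimate BOD.
ΔS = 2980 − 16.7 = 2963 mg/L, so the substrate removal rate is 1850 × 2963/1000 = 5482 kg ultimate BOD/d.
Biomass synthesised: P_X = Y_obs × 5482 = 686.6 kg VSS/d.
Carbonaceous O₂ demand = substrate oxidised − cell-mass equivalent = 5482 − 1.42 × 686.6 = 4507 kg O₂/d.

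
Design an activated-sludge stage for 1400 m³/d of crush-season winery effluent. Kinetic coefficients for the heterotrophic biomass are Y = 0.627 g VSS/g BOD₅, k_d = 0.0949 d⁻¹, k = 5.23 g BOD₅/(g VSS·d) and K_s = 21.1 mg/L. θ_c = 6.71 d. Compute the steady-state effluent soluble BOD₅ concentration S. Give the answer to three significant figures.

S ≈ 1.70 mg/L

For a completely mixed reactor with recycle the Lawrence–McCarty relation gives S = K_s·(1 + k_d·θ_c) / [θ_c·(Y·k − k_d) − 1] = 21.1 × (1 + 0.0949 × 6.71) / [6.71 × (0.627 × 5.23 − 0.0949) − 1] = 34.54 / 20.37 = 1.696 mg/L.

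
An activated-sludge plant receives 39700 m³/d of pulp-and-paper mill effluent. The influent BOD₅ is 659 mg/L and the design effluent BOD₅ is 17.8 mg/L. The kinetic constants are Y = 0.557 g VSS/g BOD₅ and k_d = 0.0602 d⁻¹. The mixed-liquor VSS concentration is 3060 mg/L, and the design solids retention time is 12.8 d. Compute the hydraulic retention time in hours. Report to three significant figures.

Steady-state biomass mass balance: V·X·(1 + k_d·θ_c) = Y·Q·(S₀ − S)·θ_c, so V = 0.557 × 39700 × (659 − 17.8) × 12.8 / [3060 × (1 + 0.0602 × 12.8)] = 1.81×10^8 / 5418 = 33498 m³.
τ = V/Q = 33498/39700 = 0.8438 d, or 20.25 h.

τ ≈ 20.3 h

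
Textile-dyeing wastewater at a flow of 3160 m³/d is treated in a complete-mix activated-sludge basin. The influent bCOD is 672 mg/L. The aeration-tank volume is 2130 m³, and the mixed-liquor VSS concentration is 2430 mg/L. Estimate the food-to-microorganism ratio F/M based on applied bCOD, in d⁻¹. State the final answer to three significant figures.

F/M ≈ 0.410 d⁻¹

Food-to-microorganism ratio F/M = Q S₀ / (V X) = 3160 × 672 / (2130 × 2430) = 0.4103 d⁻¹.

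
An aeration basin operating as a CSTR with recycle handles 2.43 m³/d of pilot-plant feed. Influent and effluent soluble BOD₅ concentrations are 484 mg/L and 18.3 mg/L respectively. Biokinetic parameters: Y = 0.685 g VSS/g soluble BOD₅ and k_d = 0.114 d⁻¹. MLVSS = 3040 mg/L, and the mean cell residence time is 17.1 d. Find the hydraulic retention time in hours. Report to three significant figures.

τ ≈ 14.6 h

From the SRT design equation V = Y Q (S₀−S) θ_c / [X (1 + k_d θ_c)] = 0.685 × 2.43 × (484 − 18.3) × 17.1 / [3040 × (1 + 0.114 × 17.1)] = 1.33×10^4 / 8966 = 1.478 m³.
HRT = V/Q = 1.478 m³ / 2.43 m³·d⁻¹ = 0.6084 d × 24 = 14.60 h.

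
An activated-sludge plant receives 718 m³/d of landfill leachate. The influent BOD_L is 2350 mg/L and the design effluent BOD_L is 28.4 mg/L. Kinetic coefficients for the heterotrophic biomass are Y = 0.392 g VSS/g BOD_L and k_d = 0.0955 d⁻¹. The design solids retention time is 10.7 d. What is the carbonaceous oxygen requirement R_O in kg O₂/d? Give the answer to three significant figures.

The observed yield is Y_obs = Y/(1 + k_d·θ_c) = 0.392 / (1 + 0.0955 × 10.7) = 0.392 / 2.022 = 0.1939 g VSS per g BOD_L removed.
ΔS = 2350 − 28.4 = 2322 mg/L, so the substrate removal rate is 718 × 2322/1000 = 1667 kg BOD_L/d.
Biomass synthesised: P_X = Y_obs × 1667 = 323.2 kg VSS/d.
R_O = Q·(S₀ − S) − 1.42·P_X = 1667 − 1.42 × 323.2 = 1208 kg O₂/d.

R_O ≈ 1210 kg O₂/d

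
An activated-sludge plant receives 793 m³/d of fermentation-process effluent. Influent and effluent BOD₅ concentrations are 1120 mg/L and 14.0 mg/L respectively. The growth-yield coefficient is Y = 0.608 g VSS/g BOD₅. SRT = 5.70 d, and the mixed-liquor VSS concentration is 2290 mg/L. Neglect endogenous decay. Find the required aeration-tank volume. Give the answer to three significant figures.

Biomass mass balance (decay neglected): V·X = Y·Q·(S₀ − S)·θ_c, so V = 0.608 × 793 × (1120 − 14.0) × 5.70 / 2290 = 1327 m³.

V ≈ 1330 m³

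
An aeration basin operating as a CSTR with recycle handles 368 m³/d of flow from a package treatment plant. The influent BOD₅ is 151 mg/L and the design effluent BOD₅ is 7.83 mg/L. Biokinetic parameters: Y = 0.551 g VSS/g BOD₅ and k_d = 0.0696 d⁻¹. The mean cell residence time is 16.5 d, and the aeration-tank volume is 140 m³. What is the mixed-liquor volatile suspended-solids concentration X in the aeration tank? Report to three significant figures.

From V·X·(1 + k_d·θ_c) = Y·Q·(S₀ − S)·θ_c: X = 0.551 × 368 × (151 − 7.83) × 16.5 / [140 × (1 + 0.0696 × 16.5)] = 1593 mg/L.

X ≈ 1590 mg/L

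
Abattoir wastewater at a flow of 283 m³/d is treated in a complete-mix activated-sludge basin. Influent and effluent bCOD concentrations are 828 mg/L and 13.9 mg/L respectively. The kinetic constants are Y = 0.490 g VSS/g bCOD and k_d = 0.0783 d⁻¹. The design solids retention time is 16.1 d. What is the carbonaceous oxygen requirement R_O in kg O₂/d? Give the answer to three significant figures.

R_O ≈ 159 kg O₂/d

Observed yield with endogenous decay: Y_obs = Y / (1 + k_d·θ_c) = 0.490 / (1 + 0.0783 × 16.1) = 0.490 / 2.261 = 0.2168 g VSS/g bCOD.
Substrate removed = Q·(S₀ − S) = 283 m³/d × (828 − 13.9) g/m³ = 2.3×10^5 g/d = 230.4 kg/d.
P_X = Y_obs·Q·(S₀ − S) = 0.2168 × 230.4 = 49.94 kg VSS/d.
Carbonaceous O₂ demand = substrate oxidised − cell-mass equivalent = 230.4 − 1.42 × 49.94 = 159.5 kg O₂/d.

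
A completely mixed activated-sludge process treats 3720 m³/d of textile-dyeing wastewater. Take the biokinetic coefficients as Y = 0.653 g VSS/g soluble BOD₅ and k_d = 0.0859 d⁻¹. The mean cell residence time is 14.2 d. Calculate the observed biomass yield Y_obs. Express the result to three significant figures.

Correct the yield for decay: Y_obs = Y/(1 + k_d θ_c) = 0.653 / (1 + 0.0859 × 14.2) = 0.653 / 2.220 = 0.2942.

Y_obs ≈ 0.294 g VSS/g soluble BOD₅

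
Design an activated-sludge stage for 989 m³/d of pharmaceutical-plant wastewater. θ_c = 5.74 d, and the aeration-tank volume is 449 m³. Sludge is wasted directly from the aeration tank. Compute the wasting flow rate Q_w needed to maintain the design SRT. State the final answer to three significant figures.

Q_w ≈ 78.2 m³/d

With mixed-liquor wasting, θ_c = V/Q_w, so Q_w = V/θ_c = 449.0/5.74 = 78.22 m³/d.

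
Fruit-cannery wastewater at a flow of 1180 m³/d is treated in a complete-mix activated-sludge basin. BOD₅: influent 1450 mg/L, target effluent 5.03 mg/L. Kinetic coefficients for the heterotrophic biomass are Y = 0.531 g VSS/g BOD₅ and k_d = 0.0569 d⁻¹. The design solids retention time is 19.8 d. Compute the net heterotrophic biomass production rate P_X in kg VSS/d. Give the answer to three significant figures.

P_X ≈ 426 kg VSS/d

Observed yield with endogenous decay: Y_obs = Y / (1 + k_d·θ_c) = 0.531 / (1 + 0.0569 × 19.8) = 0.531 / 2.127 = 0.2497 g VSS/g BOD₅.
Q·(S₀ − S) = 1180 × (1450 − 5.03) × 10⁻³ = 1705 kg/d removed.
So the net sludge growth is P_X = 0.2497 × 1705 = 425.7 kg VSS/d.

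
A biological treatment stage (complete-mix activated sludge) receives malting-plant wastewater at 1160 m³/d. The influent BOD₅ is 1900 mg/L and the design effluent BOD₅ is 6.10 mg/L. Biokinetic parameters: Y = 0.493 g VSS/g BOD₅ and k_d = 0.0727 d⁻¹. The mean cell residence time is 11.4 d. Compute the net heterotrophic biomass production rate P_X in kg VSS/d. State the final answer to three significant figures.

P_X ≈ 592 kg VSS/d

Observed yield with endogenous decay: Y_obs = Y / (1 + k_d·θ_c) = 0.493 / (1 + 0.0727 × 11.4) = 0.493 / 1.829 = 0.2696 g VSS/g BOD₅.
Substrate removed = Q·(S₀ − S) = 1160 m³/d × (1900 − 6.10) g/m³ = 2.2×10^6 g/d = 2197 kg/d.
Biomass produced: P_X = Y_obs·Q·ΔS = 0.2696 × 2197 ≈ 592.2 kg VSS/d.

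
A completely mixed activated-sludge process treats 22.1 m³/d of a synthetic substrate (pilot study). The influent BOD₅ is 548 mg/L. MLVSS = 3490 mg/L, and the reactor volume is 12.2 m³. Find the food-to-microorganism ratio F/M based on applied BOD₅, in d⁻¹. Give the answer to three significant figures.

Food-to-microorganism ratio F/M = Q S₀ / (V X) = 22.1 × 548 / (12.20 × 3490) = 0.2844 d⁻¹.

F/M ≈ 0.284 d⁻¹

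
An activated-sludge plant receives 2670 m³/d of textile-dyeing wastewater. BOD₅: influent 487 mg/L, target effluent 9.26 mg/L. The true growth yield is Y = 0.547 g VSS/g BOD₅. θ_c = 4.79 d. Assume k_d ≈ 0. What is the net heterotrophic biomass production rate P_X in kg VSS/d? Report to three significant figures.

No decay correction is needed, so Y_obs = Y = 0.547.
Q·(S₀ − S) = 2670 × (487 − 9.26) × 10⁻³ = 1276 kg/d removed.
So the net sludge growth is P_X = 0.5470 × 1276 = 697.7 kg VSS/d.

P_X ≈ 698 kg VSS/d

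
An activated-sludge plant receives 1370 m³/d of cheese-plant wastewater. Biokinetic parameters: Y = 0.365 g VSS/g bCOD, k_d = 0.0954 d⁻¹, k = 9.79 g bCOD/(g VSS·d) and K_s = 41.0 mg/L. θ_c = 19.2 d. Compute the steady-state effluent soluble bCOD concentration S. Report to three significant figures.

For a completely mixed reactor with recycle the Lawrence–McCarty relation gives S = K_s·(1 + k_d·θ_c) / [θ_c·(Y·k − k_d) − 1] = 41.0 × (1 + 0.0954 × 19.2) / [19.2 × (0.365 × 9.79 − 0.0954) − 1] = 116.1 / 65.78 = 1.765 mg/L.

S ≈ 1.77 mg/L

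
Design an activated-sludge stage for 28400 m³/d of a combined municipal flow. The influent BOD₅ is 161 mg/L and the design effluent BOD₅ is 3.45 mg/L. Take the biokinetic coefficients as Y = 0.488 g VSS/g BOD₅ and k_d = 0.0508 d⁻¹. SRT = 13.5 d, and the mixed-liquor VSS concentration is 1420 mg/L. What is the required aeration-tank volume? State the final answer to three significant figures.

Rearranging the biomass balance for a CMAS with decay, V = Y·Q·ΔS·θ_c / [X·(1+k_d θ_c)] = 0.488 × 28400 × (161 − 3.45) × 13.5 / [1420 × (1 + 0.0508 × 13.5)] = 2.95×10^7 / 2394 = 12314 m³.

V ≈ 12300 m³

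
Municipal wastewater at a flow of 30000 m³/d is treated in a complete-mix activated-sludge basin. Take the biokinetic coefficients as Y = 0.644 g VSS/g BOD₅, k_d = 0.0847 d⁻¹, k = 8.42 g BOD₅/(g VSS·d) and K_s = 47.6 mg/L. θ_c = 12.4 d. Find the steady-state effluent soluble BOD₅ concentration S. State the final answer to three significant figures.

From the Monod/SRT balance for a CMAS, S = K_s·(1+k_d θ_c)/[θ_c·(Y k − k_d) − 1] = 47.6 × (1 + 0.0847 × 12.4) / [12.4 × (0.644 × 8.42 − 0.0847) − 1] = 97.59 / 65.19 = 1.497 mg/L.

S ≈ 1.50 mg/L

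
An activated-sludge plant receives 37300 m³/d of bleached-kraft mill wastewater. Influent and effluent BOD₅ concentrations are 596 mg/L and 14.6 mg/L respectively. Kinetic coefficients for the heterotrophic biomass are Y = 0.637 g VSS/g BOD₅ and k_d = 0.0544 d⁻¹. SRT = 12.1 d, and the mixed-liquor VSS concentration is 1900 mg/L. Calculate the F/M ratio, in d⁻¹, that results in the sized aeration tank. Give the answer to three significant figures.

F/M ≈ 0.221 d⁻¹

Rearranging the biomass balance for a CMAS with decay, V = Y·Q·ΔS·θ_c / [X·(1+k_d θ_c)] = 0.637 × 37300 × (596 − 14.6) × 12.1 / [1900 × (1 + 0.0544 × 12.1)] = 1.67×10^8 / 3151 = 53053 m³.
F/M = Q·S₀ / (V·X) = 37300 × 596 / (53053 × 1900) = 0.2205 g BOD₅·(g VSS·d)⁻¹.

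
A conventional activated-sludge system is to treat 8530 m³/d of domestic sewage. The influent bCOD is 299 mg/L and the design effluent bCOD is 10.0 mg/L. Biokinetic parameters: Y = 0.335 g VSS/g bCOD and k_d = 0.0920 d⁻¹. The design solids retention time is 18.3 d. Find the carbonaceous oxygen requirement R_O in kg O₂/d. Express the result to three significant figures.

Y_obs = Y / (1 + k_d θ_c) = 0.335 / (1 + 0.0920 × 18.3) = 0.335 / 2.684 = 0.1248.
Q·(S₀ − S) = 8530 × (299 − 10.0) × 10⁻³ = 2465 kg/d removed.
P_X = Y_obs·Q·(S₀ − S) = 0.1248 × 2465 = 307.7 kg VSS/d.
Carbonaceous O₂ demand = substrate oxidised − cell-mass equivalent = 2465 − 1.42 × 307.7 = 2028 kg O₂/d.

R_O ≈ 2030 kg O₂/d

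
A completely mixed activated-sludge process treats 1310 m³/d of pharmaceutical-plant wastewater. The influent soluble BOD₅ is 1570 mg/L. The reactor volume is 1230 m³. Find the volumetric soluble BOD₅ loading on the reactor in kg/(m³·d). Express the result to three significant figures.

Volumetric loading L_v = Q·S₀ / V = 1310 × 1570 g/m³ / 1230 m³ = 1672 g/(m³·d) = 1.672 kg soluble BOD₅/(m³·d).

L_v ≈ 1.67 kg soluble BOD₅/(m³·d)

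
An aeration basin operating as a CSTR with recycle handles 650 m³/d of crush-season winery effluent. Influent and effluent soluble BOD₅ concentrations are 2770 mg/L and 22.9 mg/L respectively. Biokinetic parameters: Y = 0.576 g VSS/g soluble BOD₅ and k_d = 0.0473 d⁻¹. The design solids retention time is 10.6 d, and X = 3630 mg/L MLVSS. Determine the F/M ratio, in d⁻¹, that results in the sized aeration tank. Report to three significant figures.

Steady-state biomass mass balance: V·X·(1 + k_d·θ_c) = Y·Q·(S₀ − S)·θ_c, so V = 0.576 × 650 × (2770 − 22.9) × 10.6 / [3630 × (1 + 0.0473 × 10.6)] = 1.09×10^7 / 5450 = 2000 m³.
F/M = Q·S₀ / (V·X) = 650 × 2770 / (2000 × 3630) = 0.2480 g soluble BOD₅·(g VSS·d)⁻¹.

F/M ≈ 0.248 d⁻¹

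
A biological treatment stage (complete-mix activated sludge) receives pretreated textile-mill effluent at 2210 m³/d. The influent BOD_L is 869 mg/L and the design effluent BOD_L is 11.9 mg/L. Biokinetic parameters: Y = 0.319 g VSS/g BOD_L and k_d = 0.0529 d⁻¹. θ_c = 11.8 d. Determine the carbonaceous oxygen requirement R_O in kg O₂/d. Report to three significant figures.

R_O ≈ 1370 kg O₂/d

Y_obs = Y / (1 + k_d θ_c) = 0.319 / (1 + 0.0529 × 11.8) = 0.319 / 1.624 = 0.1964.
Mass of BOD_L removed per day: Q(S₀ − S) = 2210 × 857.1 g/m³ = 1894 kg/d.
Net sludge production P_X = 0.1964 × 1894 = 372.0 kg VSS/d.
R_O = Q·(S₀ − S) − 1.42·P_X = 1894 − 1.42 × 372.0 = 1366 kg O₂/d.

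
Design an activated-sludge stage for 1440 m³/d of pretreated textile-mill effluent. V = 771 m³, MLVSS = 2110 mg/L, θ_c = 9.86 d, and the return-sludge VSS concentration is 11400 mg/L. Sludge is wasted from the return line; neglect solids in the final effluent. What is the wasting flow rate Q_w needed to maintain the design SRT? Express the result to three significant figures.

Q_w ≈ 14.5 m³/d

Wasting from the return line (neglecting effluent solids): Q_w = V·X / (θ_c·X_r) = 771.0 × 2110 / (9.86 × 11400) = 14.47 m³/d.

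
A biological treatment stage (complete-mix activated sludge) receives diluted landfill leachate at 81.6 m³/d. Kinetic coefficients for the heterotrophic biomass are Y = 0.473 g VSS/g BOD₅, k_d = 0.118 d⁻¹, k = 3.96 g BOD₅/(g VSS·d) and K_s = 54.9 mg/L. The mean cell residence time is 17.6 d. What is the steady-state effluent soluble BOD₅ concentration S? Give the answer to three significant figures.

S ≈ 5.65 mg/L

For a completely mixed reactor with recycle the Lawrence–McCarty relation gives S = K_s·(1 + k_d·θ_c) / [θ_c·(Y·k − k_d) − 1] = 54.9 × (1 + 0.118 × 17.6) / [17.6 × (0.473 × 3.96 − 0.118) − 1] = 168.9 / 29.89 = 5.651 mg/L.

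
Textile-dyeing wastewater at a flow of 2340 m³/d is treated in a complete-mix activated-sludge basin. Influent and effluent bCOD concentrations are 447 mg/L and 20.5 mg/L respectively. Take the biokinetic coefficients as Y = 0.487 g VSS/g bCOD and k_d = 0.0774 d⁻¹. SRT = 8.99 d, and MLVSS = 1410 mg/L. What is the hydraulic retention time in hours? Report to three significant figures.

From the SRT design equation V = Y Q (S₀−S) θ_c / [X (1 + k_d θ_c)] = 0.487 × 2340 × (447 − 20.5) × 8.99 / [1410 × (1 + 0.0774 × 8.99)] = 4.37×10^6 / 2391 = 1827 m³.
Hydraulic retention time τ = V/Q = 1827 / 2340 = 0.7809 d = 18.74 h.

τ ≈ 18.7 h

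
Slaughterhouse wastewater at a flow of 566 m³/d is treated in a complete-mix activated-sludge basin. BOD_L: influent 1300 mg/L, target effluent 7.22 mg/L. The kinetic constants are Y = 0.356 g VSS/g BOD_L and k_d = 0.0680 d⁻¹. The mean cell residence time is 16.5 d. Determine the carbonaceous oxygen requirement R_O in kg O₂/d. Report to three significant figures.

R_O ≈ 557 kg O₂/d

The observed yield is Y_obs = Y/(1 + k_d·θ_c) = 0.356 / (1 + 0.0680 × 16.5) = 0.356 / 2.122 = 0.1678 g VSS per g BOD_L removed.
Q·(S₀ − S) = 566 × (1300 − 7.22) × 10⁻³ = 731.7 kg/d removed.
Biomass synthesised: P_X = Y_obs × 731.7 = 122.8 kg VSS/d.
R_O = Q·(S₀ − S) − 1.42·P_X = 731.7 − 1.42 × 122.8 = 557.4 kg O₂/d.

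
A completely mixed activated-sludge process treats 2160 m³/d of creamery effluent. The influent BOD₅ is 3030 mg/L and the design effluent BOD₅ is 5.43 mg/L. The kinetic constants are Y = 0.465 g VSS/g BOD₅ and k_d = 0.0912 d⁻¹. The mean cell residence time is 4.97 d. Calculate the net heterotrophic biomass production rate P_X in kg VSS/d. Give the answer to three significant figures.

P_X ≈ 2090 kg VSS/d

Correct the yield for decay: Y_obs = Y/(1 + k_d θ_c) = 0.465 / (1 + 0.0912 × 4.97) = 0.465 / 1.453 = 0.3200.
Q·(S₀ − S) = 2160 × (3030 − 5.43) × 10⁻³ = 6533 kg/d removed.
Biomass produced: P_X = Y_obs·Q·ΔS = 0.3200 × 6533 ≈ 2090 kg VSS/d.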